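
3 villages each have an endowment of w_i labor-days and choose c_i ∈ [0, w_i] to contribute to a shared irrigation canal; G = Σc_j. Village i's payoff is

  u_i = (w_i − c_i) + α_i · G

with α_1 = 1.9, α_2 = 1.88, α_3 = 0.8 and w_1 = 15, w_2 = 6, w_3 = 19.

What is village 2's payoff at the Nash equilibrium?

∂u_i/∂c_i = α_i − 1, so village i contributes w_i if α_i > 1, else 0.
α_i > 1 for i ∈ {1, 2}; NE contributions (15, 6, 0), G = 21.
u_2 = (6 − 6) + 1.88·21 = 39.48.

39.48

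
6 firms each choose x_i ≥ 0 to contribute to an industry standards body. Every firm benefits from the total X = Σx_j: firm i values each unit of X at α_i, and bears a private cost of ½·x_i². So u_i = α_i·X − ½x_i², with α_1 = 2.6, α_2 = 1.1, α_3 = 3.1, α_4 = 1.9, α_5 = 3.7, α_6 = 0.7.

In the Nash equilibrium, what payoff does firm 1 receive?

Firm i's FOC: ∂u_i/∂x_i = α_i − x_i = 0, so x_i* = α_i.
NE contributions = (2.6, 1.1, 3.1, 1.9, 3.7, 0.7); X = 13.1.
u_1 = α_1·X − ½·(x_1)² = 2.6·13.1 − ½·2.6² = 30.68.

30.68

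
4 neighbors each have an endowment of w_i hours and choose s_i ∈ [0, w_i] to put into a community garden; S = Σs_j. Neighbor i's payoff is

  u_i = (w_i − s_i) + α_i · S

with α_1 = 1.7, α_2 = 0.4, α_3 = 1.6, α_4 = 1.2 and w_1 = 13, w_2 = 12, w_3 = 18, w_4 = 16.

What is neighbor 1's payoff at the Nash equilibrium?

79.9

∂u_i/∂s_i = α_i − 1, so neighbor i contributes w_i if α_i > 1, else 0.
α_i > 1 for i ∈ {1, 3, 4}; NE contributions (13, 0, 18, 16), S = 47.
u_1 = (13 − 13) + 1.7·47 = 79.9.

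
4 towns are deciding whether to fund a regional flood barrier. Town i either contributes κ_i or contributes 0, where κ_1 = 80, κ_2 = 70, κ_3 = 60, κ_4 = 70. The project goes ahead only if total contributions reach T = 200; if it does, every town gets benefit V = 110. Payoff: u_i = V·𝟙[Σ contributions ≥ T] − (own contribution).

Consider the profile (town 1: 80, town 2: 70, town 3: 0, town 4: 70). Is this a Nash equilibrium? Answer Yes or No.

Yes

Total = 220 ≥ 200: provided.
Town 1 (pledges 80, payoff 30): dropping to 0 → total 140, payoff 0. No gain.
Town 2 (pledges 70, payoff 40): dropping to 0 → total 150, payoff 0. No gain.
Town 3 (pledges 0, payoff 110): pledging 60 → total 280, payoff 50. No gain.
Town 4 (pledges 70, payoff 40): dropping to 0 → total 150, payoff 0. No gain.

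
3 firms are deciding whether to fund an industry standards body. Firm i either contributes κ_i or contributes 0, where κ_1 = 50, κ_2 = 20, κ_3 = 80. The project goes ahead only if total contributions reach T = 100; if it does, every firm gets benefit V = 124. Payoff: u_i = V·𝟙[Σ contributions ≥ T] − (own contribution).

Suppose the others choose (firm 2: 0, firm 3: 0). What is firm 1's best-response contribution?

Others' total = 0. Even contributing 50 gives 50 < 100: no benefit either way.
Best response: 0.

0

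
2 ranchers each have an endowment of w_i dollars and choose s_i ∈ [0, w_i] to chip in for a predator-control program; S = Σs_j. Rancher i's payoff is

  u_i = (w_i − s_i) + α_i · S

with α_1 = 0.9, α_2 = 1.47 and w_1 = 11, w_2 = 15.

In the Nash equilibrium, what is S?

∂u_i/∂s_i = α_i − 1, so rancher i contributes w_i if α_i > 1, else 0.
α_i > 1 for i ∈ {2}; NE contributions (0, 15), S = 15.

15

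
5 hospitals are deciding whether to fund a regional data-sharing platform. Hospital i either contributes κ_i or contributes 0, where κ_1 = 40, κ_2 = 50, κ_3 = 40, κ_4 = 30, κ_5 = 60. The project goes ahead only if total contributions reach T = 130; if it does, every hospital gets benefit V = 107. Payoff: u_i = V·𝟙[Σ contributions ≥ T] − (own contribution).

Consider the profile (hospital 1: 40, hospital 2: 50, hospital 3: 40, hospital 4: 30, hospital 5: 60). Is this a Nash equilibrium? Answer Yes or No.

Total = 220 ≥ 130: provided.
Hospital 1 (pledges 40, payoff 67): dropping to 0 → total 180, payoff 107. Profitable deviation.

No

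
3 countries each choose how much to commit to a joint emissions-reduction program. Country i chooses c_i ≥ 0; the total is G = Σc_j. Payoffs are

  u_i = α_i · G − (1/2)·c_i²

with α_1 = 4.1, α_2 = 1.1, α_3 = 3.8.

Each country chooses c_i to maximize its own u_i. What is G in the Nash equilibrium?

9

Country i's FOC: ∂u_i/∂c_i = α_i − c_i = 0, so c_i* = α_i.
NE contributions = (4.1, 1.1, 3.8); G = 9.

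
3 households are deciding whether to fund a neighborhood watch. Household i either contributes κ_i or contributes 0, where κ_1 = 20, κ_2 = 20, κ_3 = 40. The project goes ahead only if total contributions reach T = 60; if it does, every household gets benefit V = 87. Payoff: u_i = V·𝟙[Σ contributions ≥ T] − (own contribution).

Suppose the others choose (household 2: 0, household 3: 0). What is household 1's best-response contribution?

0

Others' total = 0. Even contributing 20 gives 20 < 60: no benefit either way.
Best response: 0.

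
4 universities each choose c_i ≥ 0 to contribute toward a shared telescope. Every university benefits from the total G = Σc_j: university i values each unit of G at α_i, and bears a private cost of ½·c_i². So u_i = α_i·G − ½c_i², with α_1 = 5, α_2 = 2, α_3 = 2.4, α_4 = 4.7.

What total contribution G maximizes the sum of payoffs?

56.4

Planner FOC: ∂(Σu_j)/∂c_i = (Σα_j) − c_i = 0, so c_i^SO = Σα_j = 14.1 for every i; G^SO = 56.4.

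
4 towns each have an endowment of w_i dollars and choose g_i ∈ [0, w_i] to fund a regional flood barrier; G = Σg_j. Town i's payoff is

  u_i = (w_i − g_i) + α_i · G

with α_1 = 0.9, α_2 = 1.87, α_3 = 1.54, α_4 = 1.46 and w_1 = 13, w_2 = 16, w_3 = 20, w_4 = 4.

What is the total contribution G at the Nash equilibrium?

∂u_i/∂g_i = α_i − 1, so town i contributes w_i if α_i > 1, else 0.
α_i > 1 for i ∈ {2, 3, 4}; NE contributions (0, 16, 20, 4), G = 40.

40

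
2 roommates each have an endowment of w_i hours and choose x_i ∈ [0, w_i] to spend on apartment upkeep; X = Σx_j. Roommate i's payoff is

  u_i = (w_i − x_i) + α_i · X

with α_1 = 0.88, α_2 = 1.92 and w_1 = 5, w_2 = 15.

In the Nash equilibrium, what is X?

15

∂u_i/∂x_i = α_i − 1, so roommate i contributes w_i if α_i > 1, else 0.
α_i > 1 for i ∈ {2}; NE contributions (0, 15), X = 15.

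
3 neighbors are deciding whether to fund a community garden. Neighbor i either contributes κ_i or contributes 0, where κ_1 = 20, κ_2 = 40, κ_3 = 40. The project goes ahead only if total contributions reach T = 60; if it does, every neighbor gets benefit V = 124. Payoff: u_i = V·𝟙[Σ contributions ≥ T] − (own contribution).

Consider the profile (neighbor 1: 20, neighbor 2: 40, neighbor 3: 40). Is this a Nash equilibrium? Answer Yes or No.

No

Total = 100 ≥ 60: provided.
Neighbor 1 (pledges 20, payoff 104): dropping to 0 → total 80, payoff 124. Profitable deviation.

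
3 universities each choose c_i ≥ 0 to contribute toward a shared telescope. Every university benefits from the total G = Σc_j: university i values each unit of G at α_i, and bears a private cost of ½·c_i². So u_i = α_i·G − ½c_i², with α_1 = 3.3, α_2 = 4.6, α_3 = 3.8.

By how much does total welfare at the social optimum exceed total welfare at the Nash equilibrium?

91.69

University i's FOC: ∂u_i/∂c_i = α_i − c_i = 0, so c_i* = α_i.
NE contributions = (3.3, 4.6, 3.8); G = 11.7.
W^NE = (Σα)·G − ½Σα_i² = 11.7² − ½·46.49 = 113.645.
Planner sets c_i = Σα_j = 11.7 for every i, so G^SO = 3·11.7 = 35.1.
W^SO = (Σα)·G^SO − ½·3·(Σα)² = (3/2)·11.7² = 205.335.
Deadweight loss = W^SO − W^NE = 91.69.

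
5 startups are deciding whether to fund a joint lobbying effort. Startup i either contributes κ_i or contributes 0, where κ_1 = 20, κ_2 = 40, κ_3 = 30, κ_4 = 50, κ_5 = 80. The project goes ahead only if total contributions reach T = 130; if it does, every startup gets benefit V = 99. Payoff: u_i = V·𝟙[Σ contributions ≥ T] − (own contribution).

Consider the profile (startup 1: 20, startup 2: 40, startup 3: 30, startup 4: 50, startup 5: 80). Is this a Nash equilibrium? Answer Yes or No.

Total = 220 ≥ 130: provided.
Startup 1 (pledges 20, payoff 79): dropping to 0 → total 200, payoff 99. Profitable deviation.

No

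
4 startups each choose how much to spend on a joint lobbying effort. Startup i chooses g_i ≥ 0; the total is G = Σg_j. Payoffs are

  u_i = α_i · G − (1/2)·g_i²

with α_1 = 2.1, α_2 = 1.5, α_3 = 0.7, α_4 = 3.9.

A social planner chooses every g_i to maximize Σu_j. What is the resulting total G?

Planner FOC: ∂(Σu_j)/∂g_i = (Σα_j) − g_i = 0, so g_i^SO = Σα_j = 8.2 for every i; G^SO = 32.8.

32.8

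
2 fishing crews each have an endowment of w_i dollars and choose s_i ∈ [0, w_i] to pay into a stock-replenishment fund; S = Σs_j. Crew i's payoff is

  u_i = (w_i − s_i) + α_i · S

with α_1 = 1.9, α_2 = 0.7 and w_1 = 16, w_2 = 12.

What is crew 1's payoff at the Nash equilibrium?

∂u_i/∂s_i = α_i − 1, so crew i contributes w_i if α_i > 1, else 0.
α_i > 1 for i ∈ {1}; NE contributions (16, 0), S = 16.
u_1 = (16 − 16) + 1.9·16 = 30.4.

30.4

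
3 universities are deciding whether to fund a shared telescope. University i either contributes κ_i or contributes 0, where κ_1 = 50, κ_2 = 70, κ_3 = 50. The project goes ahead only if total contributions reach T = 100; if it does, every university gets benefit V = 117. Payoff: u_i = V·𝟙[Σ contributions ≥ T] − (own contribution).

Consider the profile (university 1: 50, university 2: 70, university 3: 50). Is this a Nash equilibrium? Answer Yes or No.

No

Total = 170 ≥ 100: provided.
University 1 (pledges 50, payoff 67): dropping to 0 → total 120, payoff 117. Profitable deviation.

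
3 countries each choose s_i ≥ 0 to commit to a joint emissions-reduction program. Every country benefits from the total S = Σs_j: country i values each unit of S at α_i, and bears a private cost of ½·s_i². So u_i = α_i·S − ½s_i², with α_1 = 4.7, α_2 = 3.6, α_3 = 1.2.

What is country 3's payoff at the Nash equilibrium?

Country i's FOC: ∂u_i/∂s_i = α_i − s_i = 0, so s_i* = α_i.
NE contributions = (4.7, 3.6, 1.2); S = 9.5.
u_3 = α_3·S − ½·(s_3)² = 1.2·9.5 − ½·1.2² = 10.68.

10.68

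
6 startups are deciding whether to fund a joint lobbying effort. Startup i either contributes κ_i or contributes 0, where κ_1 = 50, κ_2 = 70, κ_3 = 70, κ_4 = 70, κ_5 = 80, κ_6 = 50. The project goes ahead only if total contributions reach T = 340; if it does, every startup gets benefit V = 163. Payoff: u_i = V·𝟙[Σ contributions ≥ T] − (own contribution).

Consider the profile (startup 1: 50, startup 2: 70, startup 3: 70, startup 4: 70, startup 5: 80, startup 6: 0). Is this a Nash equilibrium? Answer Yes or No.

Yes

Total = 340 ≥ 340: provided.
Startup 1 (pledges 50, payoff 113): dropping to 0 → total 290, payoff 0. No gain.
Startup 2 (pledges 70, payoff 93): dropping to 0 → total 270, payoff 0. No gain.
Startup 3 (pledges 70, payoff 93): dropping to 0 → total 270, payoff 0. No gain.
Startup 4 (pledges 70, payoff 93): dropping to 0 → total 270, payoff 0. No gain.
Startup 5 (pledges 80, payoff 83): dropping to 0 → total 260, payoff 0. No gain.
Startup 6 (pledges 0, payoff 163): pledging 50 → total 390, payoff 113. No gain.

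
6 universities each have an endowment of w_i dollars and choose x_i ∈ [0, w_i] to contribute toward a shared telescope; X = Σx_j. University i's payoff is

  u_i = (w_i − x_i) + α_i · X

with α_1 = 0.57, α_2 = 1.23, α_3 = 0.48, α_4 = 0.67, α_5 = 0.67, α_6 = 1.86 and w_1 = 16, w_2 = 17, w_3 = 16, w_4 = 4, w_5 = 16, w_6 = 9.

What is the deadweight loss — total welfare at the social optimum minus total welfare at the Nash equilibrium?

∂u_i/∂x_i = α_i − 1, so university i contributes w_i if α_i > 1, else 0.
α_i > 1 for i ∈ {2, 6}; NE contributions (0, 17, 0, 0, 0, 9), X = 26.
W^NE = Σw_i − X^NE + (Σα_i)·X^NE = 78 + 4.48·26 = 194.48.
Planner: ∂(Σu_j)/∂x_i = Σα_j − 1 = 4.48 > 0, so everyone contributes w_i; X^SO = 78, W^SO = 78 + 4.48·78 = 427.44.
Deadweight loss = 232.96.

232.96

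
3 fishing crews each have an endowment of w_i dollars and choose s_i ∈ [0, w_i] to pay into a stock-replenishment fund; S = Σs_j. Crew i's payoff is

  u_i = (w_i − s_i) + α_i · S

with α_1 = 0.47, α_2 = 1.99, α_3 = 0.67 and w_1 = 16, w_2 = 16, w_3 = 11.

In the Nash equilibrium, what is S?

16

∂u_i/∂s_i = α_i − 1, so crew i contributes w_i if α_i > 1, else 0.
α_i > 1 for i ∈ {2}; NE contributions (0, 16, 0), S = 16.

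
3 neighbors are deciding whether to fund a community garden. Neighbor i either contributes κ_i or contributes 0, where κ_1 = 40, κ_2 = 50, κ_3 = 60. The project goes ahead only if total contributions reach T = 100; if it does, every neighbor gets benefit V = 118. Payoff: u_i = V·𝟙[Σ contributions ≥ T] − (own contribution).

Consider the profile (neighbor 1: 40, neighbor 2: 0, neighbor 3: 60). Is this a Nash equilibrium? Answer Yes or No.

Total = 100 ≥ 100: provided.
Neighbor 1 (pledges 40, payoff 78): dropping to 0 → total 60, payoff 0. No gain.
Neighbor 2 (pledges 0, payoff 118): pledging 50 → total 150, payoff 68. No gain.
Neighbor 3 (pledges 60, payoff 58): dropping to 0 → total 40, payoff 0. No gain.

Yes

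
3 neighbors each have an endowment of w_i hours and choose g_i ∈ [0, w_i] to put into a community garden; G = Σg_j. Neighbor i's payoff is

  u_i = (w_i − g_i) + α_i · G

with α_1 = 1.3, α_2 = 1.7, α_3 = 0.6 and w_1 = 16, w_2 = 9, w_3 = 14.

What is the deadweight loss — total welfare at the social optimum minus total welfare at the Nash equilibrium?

36.4

∂u_i/∂g_i = α_i − 1, so neighbor i contributes w_i if α_i > 1, else 0.
α_i > 1 for i ∈ {1, 2}; NE contributions (16, 9, 0), G = 25.
W^NE = Σw_i − G^NE + (Σα_i)·G^NE = 39 + 2.6·25 = 104.
Planner: ∂(Σu_j)/∂g_i = Σα_j − 1 = 2.6 > 0, so everyone contributes w_i; G^SO = 39, W^SO = 39 + 2.6·39 = 140.4.
Deadweight loss = 36.4.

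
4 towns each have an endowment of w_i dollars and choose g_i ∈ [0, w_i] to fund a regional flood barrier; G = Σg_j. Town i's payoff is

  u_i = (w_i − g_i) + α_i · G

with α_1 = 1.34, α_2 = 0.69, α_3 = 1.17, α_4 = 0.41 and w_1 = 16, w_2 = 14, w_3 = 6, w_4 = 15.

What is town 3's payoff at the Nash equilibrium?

∂u_i/∂g_i = α_i − 1, so town i contributes w_i if α_i > 1, else 0.
α_i > 1 for i ∈ {1, 3}; NE contributions (16, 0, 6, 0), G = 22.
u_3 = (6 − 6) + 1.17·22 = 25.74.

25.74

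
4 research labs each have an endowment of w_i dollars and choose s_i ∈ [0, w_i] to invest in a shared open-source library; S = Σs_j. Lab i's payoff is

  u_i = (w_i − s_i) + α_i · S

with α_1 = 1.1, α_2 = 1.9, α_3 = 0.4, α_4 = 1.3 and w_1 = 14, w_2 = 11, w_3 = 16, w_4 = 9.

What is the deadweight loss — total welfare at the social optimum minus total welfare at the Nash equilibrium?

∂u_i/∂s_i = α_i − 1, so lab i contributes w_i if α_i > 1, else 0.
α_i > 1 for i ∈ {1, 2, 4}; NE contributions (14, 11, 0, 9), S = 34.
W^NE = Σw_i − S^NE + (Σα_i)·S^NE = 50 + 3.7·34 = 175.8.
Planner: ∂(Σu_j)/∂s_i = Σα_j − 1 = 3.7 > 0, so everyone contributes w_i; S^SO = 50, W^SO = 50 + 3.7·50 = 235.
Deadweight loss = 59.2.

59.2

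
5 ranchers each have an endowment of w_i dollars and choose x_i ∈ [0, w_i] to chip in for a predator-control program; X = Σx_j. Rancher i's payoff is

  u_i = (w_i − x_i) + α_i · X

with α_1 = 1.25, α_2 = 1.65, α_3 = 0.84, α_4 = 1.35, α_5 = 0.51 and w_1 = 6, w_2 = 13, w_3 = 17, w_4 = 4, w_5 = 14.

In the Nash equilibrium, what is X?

∂u_i/∂x_i = α_i − 1, so rancher i contributes w_i if α_i > 1, else 0.
α_i > 1 for i ∈ {1, 2, 4}; NE contributions (6, 13, 0, 4, 0), X = 23.

23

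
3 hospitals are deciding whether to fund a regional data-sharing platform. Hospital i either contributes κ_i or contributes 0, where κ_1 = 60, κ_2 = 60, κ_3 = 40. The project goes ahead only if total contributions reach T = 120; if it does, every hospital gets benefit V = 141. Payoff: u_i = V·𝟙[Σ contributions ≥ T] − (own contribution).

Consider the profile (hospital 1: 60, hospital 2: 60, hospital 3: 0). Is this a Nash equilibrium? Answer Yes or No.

Yes

Total = 120 ≥ 120: provided.
Hospital 1 (pledges 60, payoff 81): dropping to 0 → total 60, payoff 0. No gain.
Hospital 2 (pledges 60, payoff 81): dropping to 0 → total 60, payoff 0. No gain.
Hospital 3 (pledges 0, payoff 141): pledging 40 → total 160, payoff 101. No gain.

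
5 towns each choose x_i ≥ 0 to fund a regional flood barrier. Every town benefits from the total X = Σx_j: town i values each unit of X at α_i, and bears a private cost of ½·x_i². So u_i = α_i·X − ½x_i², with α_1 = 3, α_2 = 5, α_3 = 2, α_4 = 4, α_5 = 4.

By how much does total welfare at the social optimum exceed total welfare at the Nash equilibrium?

521

Town i's FOC: ∂u_i/∂x_i = α_i − x_i = 0, so x_i* = α_i.
NE contributions = (3, 5, 2, 4, 4); X = 18.
W^NE = (Σα)·X − ½Σα_i² = 18² − ½·70 = 289.
Planner sets x_i = Σα_j = 18 for every i, so X^SO = 5·18 = 90.
W^SO = (Σα)·X^SO − ½·5·(Σα)² = (5/2)·18² = 810.
Deadweight loss = W^SO − W^NE = 521.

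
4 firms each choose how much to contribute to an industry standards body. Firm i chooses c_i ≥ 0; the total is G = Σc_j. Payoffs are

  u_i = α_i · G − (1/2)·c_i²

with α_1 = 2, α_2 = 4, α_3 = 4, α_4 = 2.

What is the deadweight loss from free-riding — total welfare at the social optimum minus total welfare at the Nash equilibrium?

Firm i's FOC: ∂u_i/∂c_i = α_i − c_i = 0, so c_i* = α_i.
NE contributions = (2, 4, 4, 2); G = 12.
W^NE = (Σα)·G − ½Σα_i² = 12² − ½·40 = 124.
Planner sets c_i = Σα_j = 12 for every i, so G^SO = 4·12 = 48.
W^SO = (Σα)·G^SO − ½·4·(Σα)² = (4/2)·12² = 288.
Deadweight loss = W^SO − W^NE = 164.

164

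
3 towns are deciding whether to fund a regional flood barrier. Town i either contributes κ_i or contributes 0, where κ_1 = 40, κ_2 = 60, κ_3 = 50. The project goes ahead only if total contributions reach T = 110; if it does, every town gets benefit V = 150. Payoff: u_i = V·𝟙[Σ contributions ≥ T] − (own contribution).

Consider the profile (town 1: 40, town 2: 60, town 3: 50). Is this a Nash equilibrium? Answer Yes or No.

No

Total = 150 ≥ 110: provided.
Town 1 (pledges 40, payoff 110): dropping to 0 → total 110, payoff 150. Profitable deviation.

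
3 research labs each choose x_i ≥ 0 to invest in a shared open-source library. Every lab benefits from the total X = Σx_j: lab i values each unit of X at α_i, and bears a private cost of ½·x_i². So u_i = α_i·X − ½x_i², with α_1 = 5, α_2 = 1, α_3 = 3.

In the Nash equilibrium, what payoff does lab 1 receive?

32.5

Lab i's FOC: ∂u_i/∂x_i = α_i − x_i = 0, so x_i* = α_i.
NE contributions = (5, 1, 3); X = 9.
u_1 = α_1·X − ½·(x_1)² = 5·9 − ½·5² = 32.5.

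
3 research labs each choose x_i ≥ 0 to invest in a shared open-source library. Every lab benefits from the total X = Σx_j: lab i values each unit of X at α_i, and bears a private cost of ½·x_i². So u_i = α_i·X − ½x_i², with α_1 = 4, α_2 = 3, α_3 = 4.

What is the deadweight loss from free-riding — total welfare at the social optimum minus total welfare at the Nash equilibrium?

81

Lab i's FOC: ∂u_i/∂x_i = α_i − x_i = 0, so x_i* = α_i.
NE contributions = (4, 3, 4); X = 11.
W^NE = (Σα)·X − ½Σα_i² = 11² − ½·41 = 100.5.
Planner sets x_i = Σα_j = 11 for every i, so X^SO = 3·11 = 33.
W^SO = (Σα)·X^SO − ½·3·(Σα)² = (3/2)·11² = 181.5.
Deadweight loss = W^SO − W^NE = 81.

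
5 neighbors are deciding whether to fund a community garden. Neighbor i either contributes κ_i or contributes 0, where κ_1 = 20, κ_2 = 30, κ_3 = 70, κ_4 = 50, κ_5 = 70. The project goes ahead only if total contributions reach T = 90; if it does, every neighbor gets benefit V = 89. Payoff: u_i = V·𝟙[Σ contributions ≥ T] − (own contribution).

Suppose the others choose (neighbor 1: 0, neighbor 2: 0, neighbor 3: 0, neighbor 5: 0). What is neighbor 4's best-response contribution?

Others' total = 0. Even contributing 50 gives 50 < 90: no benefit either way.
Best response: 0.

0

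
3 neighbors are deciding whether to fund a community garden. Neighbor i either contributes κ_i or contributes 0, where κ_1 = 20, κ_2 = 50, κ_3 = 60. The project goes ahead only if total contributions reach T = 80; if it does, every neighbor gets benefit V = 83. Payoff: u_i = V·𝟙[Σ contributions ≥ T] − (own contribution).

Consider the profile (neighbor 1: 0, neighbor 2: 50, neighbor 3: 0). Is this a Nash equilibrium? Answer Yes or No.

Total = 50 < 80: not provided.
Neighbor 1 (pledges 0, payoff 0): pledging 20 → total 70, payoff -20. No gain.
Neighbor 2 (pledges 50, payoff -50): dropping to 0 → total 0, payoff 0. Profitable deviation.

No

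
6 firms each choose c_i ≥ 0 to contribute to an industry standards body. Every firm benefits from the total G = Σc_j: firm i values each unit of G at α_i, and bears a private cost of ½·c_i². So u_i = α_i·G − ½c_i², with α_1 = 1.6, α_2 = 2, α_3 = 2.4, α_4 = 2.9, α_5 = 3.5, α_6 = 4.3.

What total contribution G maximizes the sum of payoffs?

Planner FOC: ∂(Σu_j)/∂c_i = (Σα_j) − c_i = 0, so c_i^SO = Σα_j = 16.7 for every i; G^SO = 100.2.

100.2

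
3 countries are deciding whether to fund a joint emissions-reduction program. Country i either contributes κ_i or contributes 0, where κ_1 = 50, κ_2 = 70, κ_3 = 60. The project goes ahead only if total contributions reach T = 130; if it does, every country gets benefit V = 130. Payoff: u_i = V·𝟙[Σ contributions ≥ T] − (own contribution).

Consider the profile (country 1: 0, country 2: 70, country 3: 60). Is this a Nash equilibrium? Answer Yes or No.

Total = 130 ≥ 130: provided.
Country 1 (pledges 0, payoff 130): pledging 50 → total 180, payoff 80. No gain.
Country 2 (pledges 70, payoff 60): dropping to 0 → total 60, payoff 0. No gain.
Country 3 (pledges 60, payoff 70): dropping to 0 → total 70, payoff 0. No gain.

Yes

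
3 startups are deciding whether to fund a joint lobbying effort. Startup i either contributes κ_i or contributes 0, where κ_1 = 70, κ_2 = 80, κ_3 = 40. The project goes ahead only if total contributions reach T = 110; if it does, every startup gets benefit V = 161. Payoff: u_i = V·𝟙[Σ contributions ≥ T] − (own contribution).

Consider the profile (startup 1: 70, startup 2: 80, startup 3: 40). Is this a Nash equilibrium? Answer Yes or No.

Total = 190 ≥ 110: provided.
Startup 1 (pledges 70, payoff 91): dropping to 0 → total 120, payoff 161. Profitable deviation.

No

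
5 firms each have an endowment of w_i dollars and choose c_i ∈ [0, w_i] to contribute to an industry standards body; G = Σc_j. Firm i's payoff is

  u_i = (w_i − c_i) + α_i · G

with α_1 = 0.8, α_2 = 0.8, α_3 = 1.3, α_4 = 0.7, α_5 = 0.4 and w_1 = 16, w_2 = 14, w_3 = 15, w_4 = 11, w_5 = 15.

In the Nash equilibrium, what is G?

∂u_i/∂c_i = α_i − 1, so firm i contributes w_i if α_i > 1, else 0.
α_i > 1 for i ∈ {3}; NE contributions (0, 0, 15, 0, 0), G = 15.

15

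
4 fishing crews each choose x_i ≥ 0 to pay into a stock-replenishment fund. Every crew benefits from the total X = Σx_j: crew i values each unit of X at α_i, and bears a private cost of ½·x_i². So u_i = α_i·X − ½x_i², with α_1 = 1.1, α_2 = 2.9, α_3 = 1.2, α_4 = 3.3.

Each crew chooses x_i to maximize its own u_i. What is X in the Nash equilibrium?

Crew i's FOC: ∂u_i/∂x_i = α_i − x_i = 0, so x_i* = α_i.
NE contributions = (1.1, 2.9, 1.2, 3.3); X = 8.5.

8.5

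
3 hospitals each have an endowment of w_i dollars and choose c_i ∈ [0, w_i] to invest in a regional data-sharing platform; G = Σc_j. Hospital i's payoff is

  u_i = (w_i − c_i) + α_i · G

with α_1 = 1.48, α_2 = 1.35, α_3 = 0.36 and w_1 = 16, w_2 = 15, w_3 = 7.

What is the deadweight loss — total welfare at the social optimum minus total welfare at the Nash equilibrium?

15.33

∂u_i/∂c_i = α_i − 1, so hospital i contributes w_i if α_i > 1, else 0.
α_i > 1 for i ∈ {1, 2}; NE contributions (16, 15, 0), G = 31.
W^NE = Σw_i − G^NE + (Σα_i)·G^NE = 38 + 2.19·31 = 105.89.
Planner: ∂(Σu_j)/∂c_i = Σα_j − 1 = 2.19 > 0, so everyone contributes w_i; G^SO = 38, W^SO = 38 + 2.19·38 = 121.22.
Deadweight loss = 15.33.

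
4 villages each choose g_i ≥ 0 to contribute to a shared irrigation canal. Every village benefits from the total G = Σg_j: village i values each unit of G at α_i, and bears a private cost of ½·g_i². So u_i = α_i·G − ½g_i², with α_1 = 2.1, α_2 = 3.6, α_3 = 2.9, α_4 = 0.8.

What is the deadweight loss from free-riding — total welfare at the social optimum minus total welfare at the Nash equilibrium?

101.57

Village i's FOC: ∂u_i/∂g_i = α_i − g_i = 0, so g_i* = α_i.
NE contributions = (2.1, 3.6, 2.9, 0.8); G = 9.4.
W^NE = (Σα)·G − ½Σα_i² = 9.4² − ½·26.42 = 75.15.
Planner sets g_i = Σα_j = 9.4 for every i, so G^SO = 4·9.4 = 37.6.
W^SO = (Σα)·G^SO − ½·4·(Σα)² = (4/2)·9.4² = 176.72.
Deadweight loss = W^SO − W^NE = 101.57.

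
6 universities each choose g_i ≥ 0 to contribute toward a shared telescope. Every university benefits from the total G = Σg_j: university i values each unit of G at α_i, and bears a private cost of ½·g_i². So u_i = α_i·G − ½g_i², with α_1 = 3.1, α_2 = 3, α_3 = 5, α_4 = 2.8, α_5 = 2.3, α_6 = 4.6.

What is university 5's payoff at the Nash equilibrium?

University i's FOC: ∂u_i/∂g_i = α_i − g_i = 0, so g_i* = α_i.
NE contributions = (3.1, 3, 5, 2.8, 2.3, 4.6); G = 20.8.
u_5 = α_5·G − ½·(g_5)² = 2.3·20.8 − ½·2.3² = 45.195.

45.195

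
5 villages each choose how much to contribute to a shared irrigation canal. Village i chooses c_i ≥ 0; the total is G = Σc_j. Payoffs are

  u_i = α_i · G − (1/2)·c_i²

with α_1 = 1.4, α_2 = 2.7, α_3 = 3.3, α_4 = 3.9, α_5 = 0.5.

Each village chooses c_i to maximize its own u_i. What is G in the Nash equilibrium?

Village i's FOC: ∂u_i/∂c_i = α_i − c_i = 0, so c_i* = α_i.
NE contributions = (1.4, 2.7, 3.3, 3.9, 0.5); G = 11.8.

11.8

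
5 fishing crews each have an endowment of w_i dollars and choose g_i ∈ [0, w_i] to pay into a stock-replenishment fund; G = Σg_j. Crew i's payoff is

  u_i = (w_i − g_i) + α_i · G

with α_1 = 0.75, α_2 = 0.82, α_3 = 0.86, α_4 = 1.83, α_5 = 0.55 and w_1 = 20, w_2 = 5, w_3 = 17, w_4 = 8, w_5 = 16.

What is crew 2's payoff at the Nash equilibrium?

∂u_i/∂g_i = α_i − 1, so crew i contributes w_i if α_i > 1, else 0.
α_i > 1 for i ∈ {4}; NE contributions (0, 0, 0, 8, 0), G = 8.
u_2 = (5 − 0) + 0.82·8 = 11.56.

11.56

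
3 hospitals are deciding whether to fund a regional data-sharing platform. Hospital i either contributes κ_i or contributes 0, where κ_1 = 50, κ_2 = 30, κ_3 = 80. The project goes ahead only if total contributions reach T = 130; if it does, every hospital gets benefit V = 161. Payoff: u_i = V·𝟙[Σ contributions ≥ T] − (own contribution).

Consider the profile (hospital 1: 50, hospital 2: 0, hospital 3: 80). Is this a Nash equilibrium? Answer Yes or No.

Yes

Total = 130 ≥ 130: provided.
Hospital 1 (pledges 50, payoff 111): dropping to 0 → total 80, payoff 0. No gain.
Hospital 2 (pledges 0, payoff 161): pledging 30 → total 160, payoff 131. No gain.
Hospital 3 (pledges 80, payoff 81): dropping to 0 → total 50, payoff 0. No gain.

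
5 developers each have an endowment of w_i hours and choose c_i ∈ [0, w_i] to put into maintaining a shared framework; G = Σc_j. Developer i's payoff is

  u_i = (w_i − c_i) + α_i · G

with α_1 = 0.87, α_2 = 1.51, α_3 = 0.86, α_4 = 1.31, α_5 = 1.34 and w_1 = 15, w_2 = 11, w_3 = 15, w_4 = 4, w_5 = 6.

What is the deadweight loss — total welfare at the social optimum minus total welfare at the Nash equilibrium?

146.7

∂u_i/∂c_i = α_i − 1, so developer i contributes w_i if α_i > 1, else 0.
α_i > 1 for i ∈ {2, 4, 5}; NE contributions (0, 11, 0, 4, 6), G = 21.
W^NE = Σw_i − G^NE + (Σα_i)·G^NE = 51 + 4.89·21 = 153.69.
Planner: ∂(Σu_j)/∂c_i = Σα_j − 1 = 4.89 > 0, so everyone contributes w_i; G^SO = 51, W^SO = 51 + 4.89·51 = 300.39.
Deadweight loss = 146.7.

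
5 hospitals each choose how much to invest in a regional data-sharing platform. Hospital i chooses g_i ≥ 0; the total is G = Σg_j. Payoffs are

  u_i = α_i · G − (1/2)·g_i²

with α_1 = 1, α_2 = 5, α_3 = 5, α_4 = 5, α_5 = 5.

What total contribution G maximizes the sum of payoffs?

Planner FOC: ∂(Σu_j)/∂g_i = (Σα_j) − g_i = 0, so g_i^SO = Σα_j = 21 for every i; G^SO = 105.

105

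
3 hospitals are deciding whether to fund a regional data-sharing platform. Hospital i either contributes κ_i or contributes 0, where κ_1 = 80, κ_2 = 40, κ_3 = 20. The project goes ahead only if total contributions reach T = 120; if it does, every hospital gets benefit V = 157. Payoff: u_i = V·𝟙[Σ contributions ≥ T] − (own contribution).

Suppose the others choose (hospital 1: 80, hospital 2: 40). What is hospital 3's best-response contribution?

Others' total = 120 ≥ 120; contributing adds cost 20 for no extra benefit.
Best response: 0.

0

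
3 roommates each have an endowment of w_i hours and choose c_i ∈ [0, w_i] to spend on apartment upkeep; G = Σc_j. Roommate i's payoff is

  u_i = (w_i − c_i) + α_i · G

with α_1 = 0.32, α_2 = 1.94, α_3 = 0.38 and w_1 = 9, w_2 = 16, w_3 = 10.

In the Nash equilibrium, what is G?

∂u_i/∂c_i = α_i − 1, so roommate i contributes w_i if α_i > 1, else 0.
α_i > 1 for i ∈ {2}; NE contributions (0, 16, 0), G = 16.

16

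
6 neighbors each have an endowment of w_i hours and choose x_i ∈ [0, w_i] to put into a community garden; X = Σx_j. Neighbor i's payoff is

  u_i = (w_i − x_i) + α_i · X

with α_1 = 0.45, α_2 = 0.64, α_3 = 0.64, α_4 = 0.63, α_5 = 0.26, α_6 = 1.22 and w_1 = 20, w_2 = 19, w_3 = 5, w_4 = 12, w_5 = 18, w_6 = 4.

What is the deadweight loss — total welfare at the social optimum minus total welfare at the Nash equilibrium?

210.16

∂u_i/∂x_i = α_i − 1, so neighbor i contributes w_i if α_i > 1, else 0.
α_i > 1 for i ∈ {6}; NE contributions (0, 0, 0, 0, 0, 4), X = 4.
W^NE = Σw_i − X^NE + (Σα_i)·X^NE = 78 + 2.84·4 = 89.36.
Planner: ∂(Σu_j)/∂x_i = Σα_j − 1 = 2.84 > 0, so everyone contributes w_i; X^SO = 78, W^SO = 78 + 2.84·78 = 299.52.
Deadweight loss = 210.16.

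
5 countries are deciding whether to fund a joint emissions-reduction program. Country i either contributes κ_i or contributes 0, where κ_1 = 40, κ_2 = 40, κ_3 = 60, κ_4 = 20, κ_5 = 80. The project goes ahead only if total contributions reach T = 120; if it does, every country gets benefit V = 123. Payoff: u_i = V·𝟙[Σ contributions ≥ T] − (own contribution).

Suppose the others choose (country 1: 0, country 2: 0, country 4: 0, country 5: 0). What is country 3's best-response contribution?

0

Others' total = 0. Even contributing 60 gives 60 < 120: no benefit either way.
Best response: 0.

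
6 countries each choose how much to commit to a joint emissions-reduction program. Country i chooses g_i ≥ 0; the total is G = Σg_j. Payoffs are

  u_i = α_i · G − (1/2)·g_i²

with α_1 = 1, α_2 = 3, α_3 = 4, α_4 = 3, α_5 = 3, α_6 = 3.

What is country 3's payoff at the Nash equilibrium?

60

Country i's FOC: ∂u_i/∂g_i = α_i − g_i = 0, so g_i* = α_i.
NE contributions = (1, 3, 4, 3, 3, 3); G = 17.
u_3 = α_3·G − ½·(g_3)² = 4·17 − ½·4² = 60.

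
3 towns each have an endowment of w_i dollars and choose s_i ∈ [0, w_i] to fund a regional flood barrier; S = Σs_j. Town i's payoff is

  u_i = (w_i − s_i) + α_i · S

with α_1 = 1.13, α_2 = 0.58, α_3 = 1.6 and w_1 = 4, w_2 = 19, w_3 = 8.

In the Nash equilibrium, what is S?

12

∂u_i/∂s_i = α_i − 1, so town i contributes w_i if α_i > 1, else 0.
α_i > 1 for i ∈ {1, 3}; NE contributions (4, 0, 8), S = 12.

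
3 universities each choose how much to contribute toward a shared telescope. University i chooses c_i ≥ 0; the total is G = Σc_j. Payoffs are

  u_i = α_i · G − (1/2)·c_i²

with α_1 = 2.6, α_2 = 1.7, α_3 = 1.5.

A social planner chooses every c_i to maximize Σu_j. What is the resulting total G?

17.4

Planner FOC: ∂(Σu_j)/∂c_i = (Σα_j) − c_i = 0, so c_i^SO = Σα_j = 5.8 for every i; G^SO = 17.4.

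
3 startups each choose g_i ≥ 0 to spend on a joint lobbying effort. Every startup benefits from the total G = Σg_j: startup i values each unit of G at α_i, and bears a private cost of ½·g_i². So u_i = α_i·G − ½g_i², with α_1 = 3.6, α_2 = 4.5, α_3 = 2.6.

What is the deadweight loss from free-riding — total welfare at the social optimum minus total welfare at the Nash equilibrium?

77.23

Startup i's FOC: ∂u_i/∂g_i = α_i − g_i = 0, so g_i* = α_i.
NE contributions = (3.6, 4.5, 2.6); G = 10.7.
W^NE = (Σα)·G − ½Σα_i² = 10.7² − ½·39.97 = 94.505.
Planner sets g_i = Σα_j = 10.7 for every i, so G^SO = 3·10.7 = 32.1.
W^SO = (Σα)·G^SO − ½·3·(Σα)² = (3/2)·10.7² = 171.735.
Deadweight loss = W^SO − W^NE = 77.23.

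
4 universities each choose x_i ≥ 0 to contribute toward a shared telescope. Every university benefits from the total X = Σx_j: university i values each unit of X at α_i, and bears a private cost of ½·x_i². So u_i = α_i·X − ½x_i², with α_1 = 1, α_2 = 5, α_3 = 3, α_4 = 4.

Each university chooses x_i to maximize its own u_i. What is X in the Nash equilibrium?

13

University i's FOC: ∂u_i/∂x_i = α_i − x_i = 0, so x_i* = α_i.
NE contributions = (1, 5, 3, 4); X = 13.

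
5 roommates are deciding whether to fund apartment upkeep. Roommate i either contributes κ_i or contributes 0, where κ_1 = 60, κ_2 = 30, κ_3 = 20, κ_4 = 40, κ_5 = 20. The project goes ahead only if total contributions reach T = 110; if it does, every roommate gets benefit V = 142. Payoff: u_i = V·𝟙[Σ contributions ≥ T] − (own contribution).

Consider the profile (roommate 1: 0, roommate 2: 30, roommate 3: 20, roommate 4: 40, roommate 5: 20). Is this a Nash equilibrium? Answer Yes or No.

Yes

Total = 110 ≥ 110: provided.
Roommate 1 (pledges 0, payoff 142): pledging 60 → total 170, payoff 82. No gain.
Roommate 2 (pledges 30, payoff 112): dropping to 0 → total 80, payoff 0. No gain.
Roommate 3 (pledges 20, payoff 122): dropping to 0 → total 90, payoff 0. No gain.
Roommate 4 (pledges 40, payoff 102): dropping to 0 → total 70, payoff 0. No gain.
Roommate 5 (pledges 20, payoff 122): dropping to 0 → total 90, payoff 0. No gain.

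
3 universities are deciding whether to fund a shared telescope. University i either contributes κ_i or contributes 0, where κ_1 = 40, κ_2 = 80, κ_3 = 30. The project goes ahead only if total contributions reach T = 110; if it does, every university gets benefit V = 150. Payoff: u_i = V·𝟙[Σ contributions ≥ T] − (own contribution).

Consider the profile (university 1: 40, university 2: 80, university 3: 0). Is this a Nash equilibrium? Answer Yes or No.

Total = 120 ≥ 110: provided.
University 1 (pledges 40, payoff 110): dropping to 0 → total 80, payoff 0. No gain.
University 2 (pledges 80, payoff 70): dropping to 0 → total 40, payoff 0. No gain.
University 3 (pledges 0, payoff 150): pledging 30 → total 150, payoff 120. No gain.

Yes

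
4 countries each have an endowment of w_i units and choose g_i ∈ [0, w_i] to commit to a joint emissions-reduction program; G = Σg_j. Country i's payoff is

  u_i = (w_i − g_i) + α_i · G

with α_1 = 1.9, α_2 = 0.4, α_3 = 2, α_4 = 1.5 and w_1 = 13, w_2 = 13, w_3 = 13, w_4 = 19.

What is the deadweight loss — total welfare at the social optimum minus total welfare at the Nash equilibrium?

∂u_i/∂g_i = α_i − 1, so country i contributes w_i if α_i > 1, else 0.
α_i > 1 for i ∈ {1, 3, 4}; NE contributions (13, 0, 13, 19), G = 45.
W^NE = Σw_i − G^NE + (Σα_i)·G^NE = 58 + 4.8·45 = 274.
Planner: ∂(Σu_j)/∂g_i = Σα_j − 1 = 4.8 > 0, so everyone contributes w_i; G^SO = 58, W^SO = 58 + 4.8·58 = 336.4.
Deadweight loss = 62.4.

62.4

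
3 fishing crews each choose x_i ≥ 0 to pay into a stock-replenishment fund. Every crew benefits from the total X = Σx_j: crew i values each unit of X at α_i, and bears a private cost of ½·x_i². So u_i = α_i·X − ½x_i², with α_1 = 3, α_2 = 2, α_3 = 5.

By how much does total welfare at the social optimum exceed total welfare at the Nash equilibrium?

69

Crew i's FOC: ∂u_i/∂x_i = α_i − x_i = 0, so x_i* = α_i.
NE contributions = (3, 2, 5); X = 10.
W^NE = (Σα)·X − ½Σα_i² = 10² − ½·38 = 81.
Planner sets x_i = Σα_j = 10 for every i, so X^SO = 3·10 = 30.
W^SO = (Σα)·X^SO − ½·3·(Σα)² = (3/2)·10² = 150.
Deadweight loss = W^SO − W^NE = 69.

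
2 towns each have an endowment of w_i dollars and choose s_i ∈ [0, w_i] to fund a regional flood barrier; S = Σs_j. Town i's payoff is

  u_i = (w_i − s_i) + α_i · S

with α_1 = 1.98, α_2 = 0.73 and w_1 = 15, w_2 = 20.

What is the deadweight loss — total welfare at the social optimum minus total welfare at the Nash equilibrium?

34.2

∂u_i/∂s_i = α_i − 1, so town i contributes w_i if α_i > 1, else 0.
α_i > 1 for i ∈ {1}; NE contributions (15, 0), S = 15.
W^NE = Σw_i − S^NE + (Σα_i)·S^NE = 35 + 1.71·15 = 60.65.
Planner: ∂(Σu_j)/∂s_i = Σα_j − 1 = 1.71 > 0, so everyone contributes w_i; S^SO = 35, W^SO = 35 + 1.71·35 = 94.85.
Deadweight loss = 34.2.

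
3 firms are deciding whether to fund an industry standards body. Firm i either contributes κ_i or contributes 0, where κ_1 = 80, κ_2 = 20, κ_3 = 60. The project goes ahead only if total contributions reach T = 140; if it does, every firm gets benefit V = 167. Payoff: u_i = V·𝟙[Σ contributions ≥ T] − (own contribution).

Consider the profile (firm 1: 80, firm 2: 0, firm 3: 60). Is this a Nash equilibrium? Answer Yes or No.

Yes

Total = 140 ≥ 140: provided.
Firm 1 (pledges 80, payoff 87): dropping to 0 → total 60, payoff 0. No gain.
Firm 2 (pledges 0, payoff 167): pledging 20 → total 160, payoff 147. No gain.
Firm 3 (pledges 60, payoff 107): dropping to 0 → total 80, payoff 0. No gain.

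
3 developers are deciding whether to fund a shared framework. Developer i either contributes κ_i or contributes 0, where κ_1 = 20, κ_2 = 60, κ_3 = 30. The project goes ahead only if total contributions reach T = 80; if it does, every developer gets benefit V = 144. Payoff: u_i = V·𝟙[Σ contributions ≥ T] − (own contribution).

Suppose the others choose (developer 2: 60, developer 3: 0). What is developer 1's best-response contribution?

Others' total = 60. Contributing 20 brings total to 80 ≥ 80: gain V − κ_1 = 124.
Best response: 20.

20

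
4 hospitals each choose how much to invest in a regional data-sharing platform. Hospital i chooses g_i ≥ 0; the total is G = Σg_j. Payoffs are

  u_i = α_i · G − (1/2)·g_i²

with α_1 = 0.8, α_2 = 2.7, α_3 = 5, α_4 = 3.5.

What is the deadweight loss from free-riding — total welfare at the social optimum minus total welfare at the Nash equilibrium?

166.59

Hospital i's FOC: ∂u_i/∂g_i = α_i − g_i = 0, so g_i* = α_i.
NE contributions = (0.8, 2.7, 5, 3.5); G = 12.
W^NE = (Σα)·G − ½Σα_i² = 12² − ½·45.18 = 121.41.
Planner sets g_i = Σα_j = 12 for every i, so G^SO = 4·12 = 48.
W^SO = (Σα)·G^SO − ½·4·(Σα)² = (4/2)·12² = 288.
Deadweight loss = W^SO − W^NE = 166.59.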